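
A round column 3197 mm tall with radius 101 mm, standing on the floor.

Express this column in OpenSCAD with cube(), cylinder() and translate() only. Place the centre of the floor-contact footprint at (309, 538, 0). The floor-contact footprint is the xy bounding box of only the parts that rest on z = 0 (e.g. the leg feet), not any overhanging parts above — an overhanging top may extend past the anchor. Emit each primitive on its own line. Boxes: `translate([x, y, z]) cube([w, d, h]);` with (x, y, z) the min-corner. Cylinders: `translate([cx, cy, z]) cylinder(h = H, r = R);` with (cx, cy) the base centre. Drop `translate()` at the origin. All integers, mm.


translate([309, 538, 0]) cylinder(h = 3197, r = 101);


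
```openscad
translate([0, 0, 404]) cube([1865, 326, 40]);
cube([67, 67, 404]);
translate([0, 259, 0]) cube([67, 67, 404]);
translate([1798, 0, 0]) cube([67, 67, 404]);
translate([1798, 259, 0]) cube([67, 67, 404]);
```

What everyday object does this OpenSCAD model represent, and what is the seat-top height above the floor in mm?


A bench. The seat-top height is 444 mm.

A long slab on four corner posts — a bench. The slab sits at z = 404 with thickness 40, so the top is 404 + 40 = 444 mm.


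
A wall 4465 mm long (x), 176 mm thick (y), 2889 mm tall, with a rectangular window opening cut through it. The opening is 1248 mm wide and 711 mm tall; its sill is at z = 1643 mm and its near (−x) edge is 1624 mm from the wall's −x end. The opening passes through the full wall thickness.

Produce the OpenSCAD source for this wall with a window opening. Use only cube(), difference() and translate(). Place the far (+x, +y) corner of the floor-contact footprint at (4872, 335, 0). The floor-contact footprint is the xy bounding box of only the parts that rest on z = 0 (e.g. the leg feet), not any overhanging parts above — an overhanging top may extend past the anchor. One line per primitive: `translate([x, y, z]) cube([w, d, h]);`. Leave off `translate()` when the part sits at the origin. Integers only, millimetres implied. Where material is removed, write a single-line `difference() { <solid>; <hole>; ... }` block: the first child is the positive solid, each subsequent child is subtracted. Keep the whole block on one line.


difference() { translate([407, 159, 0]) cube([4465, 176, 2889]); translate([2031, 159, 1643]) cube([1248, 176, 711]); }


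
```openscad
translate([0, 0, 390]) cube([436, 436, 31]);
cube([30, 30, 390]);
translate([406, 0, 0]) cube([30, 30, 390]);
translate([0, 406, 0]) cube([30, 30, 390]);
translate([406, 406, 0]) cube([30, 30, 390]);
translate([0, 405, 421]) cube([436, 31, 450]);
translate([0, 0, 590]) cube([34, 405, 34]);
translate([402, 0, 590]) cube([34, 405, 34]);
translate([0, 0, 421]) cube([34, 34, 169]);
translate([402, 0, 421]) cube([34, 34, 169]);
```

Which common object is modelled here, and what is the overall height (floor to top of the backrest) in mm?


A chair. The overall height is 871 mm.

A slab on four corner posts with a tall panel at the back — a chair. The seat slab sits at z = 390 with thickness 31, and the 450 mm backrest starts at the seat top, so the overall height is 390 + 31 + 450 = 871 mm.


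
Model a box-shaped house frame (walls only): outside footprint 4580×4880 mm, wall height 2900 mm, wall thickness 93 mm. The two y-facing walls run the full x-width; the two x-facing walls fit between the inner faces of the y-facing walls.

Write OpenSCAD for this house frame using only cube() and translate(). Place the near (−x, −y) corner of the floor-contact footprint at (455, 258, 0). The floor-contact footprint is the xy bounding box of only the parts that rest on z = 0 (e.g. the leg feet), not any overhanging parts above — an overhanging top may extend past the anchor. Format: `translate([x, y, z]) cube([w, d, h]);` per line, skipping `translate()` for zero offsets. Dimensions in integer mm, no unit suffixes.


translate([455, 258, 0]) cube([4580, 93, 2900]);
translate([455, 5045, 0]) cube([4580, 93, 2900]);
translate([455, 351, 0]) cube([93, 4694, 2900]);
translate([4942, 351, 0]) cube([93, 4694, 2900]);


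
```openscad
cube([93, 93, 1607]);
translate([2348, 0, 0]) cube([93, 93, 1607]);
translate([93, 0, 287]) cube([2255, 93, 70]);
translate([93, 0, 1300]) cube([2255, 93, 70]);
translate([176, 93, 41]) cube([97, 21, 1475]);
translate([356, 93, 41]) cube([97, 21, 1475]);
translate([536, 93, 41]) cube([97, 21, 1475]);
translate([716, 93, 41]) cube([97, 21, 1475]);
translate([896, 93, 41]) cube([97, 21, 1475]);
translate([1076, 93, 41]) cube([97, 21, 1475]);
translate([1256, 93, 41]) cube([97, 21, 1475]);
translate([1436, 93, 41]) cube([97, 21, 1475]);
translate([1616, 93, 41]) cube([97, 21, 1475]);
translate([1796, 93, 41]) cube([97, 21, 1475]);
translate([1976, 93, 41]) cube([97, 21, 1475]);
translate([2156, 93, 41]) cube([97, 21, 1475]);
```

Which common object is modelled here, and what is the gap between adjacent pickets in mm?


A fence section. The picket gap is 83 mm.

Two posts, two rails, 12 pickets — a fence section. Span 2255 mm holds 12 pickets of 97 mm with 13 equal gaps: ⌊(2255 − 12·97) / 13⌋ = 83 mm.


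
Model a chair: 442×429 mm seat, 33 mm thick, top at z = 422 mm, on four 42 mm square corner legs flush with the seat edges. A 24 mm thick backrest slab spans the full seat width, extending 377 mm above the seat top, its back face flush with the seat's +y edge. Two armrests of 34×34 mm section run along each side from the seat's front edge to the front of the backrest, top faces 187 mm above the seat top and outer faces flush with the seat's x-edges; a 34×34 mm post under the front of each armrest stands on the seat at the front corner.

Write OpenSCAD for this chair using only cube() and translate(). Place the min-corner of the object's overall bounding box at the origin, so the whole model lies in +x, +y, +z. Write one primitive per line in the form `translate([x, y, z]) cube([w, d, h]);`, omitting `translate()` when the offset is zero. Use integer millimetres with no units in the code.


translate([0, 0, 389]) cube([442, 429, 33]);
cube([42, 42, 389]);
translate([400, 0, 0]) cube([42, 42, 389]);
translate([0, 387, 0]) cube([42, 42, 389]);
translate([400, 387, 0]) cube([42, 42, 389]);
translate([0, 405, 422]) cube([442, 24, 377]);
translate([0, 0, 575]) cube([34, 405, 34]);
translate([408, 0, 575]) cube([34, 405, 34]);
translate([0, 0, 422]) cube([34, 34, 153]);
translate([408, 0, 422]) cube([34, 34, 153]);


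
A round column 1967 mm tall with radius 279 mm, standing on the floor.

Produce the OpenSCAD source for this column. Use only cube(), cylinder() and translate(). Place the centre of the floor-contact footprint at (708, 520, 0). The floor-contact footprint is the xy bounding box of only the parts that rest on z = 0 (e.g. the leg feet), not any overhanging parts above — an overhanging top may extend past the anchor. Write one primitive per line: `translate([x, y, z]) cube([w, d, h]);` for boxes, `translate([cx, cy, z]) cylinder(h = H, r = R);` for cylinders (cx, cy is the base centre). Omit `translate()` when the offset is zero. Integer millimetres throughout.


translate([708, 520, 0]) cylinder(h = 1967, r = 279);


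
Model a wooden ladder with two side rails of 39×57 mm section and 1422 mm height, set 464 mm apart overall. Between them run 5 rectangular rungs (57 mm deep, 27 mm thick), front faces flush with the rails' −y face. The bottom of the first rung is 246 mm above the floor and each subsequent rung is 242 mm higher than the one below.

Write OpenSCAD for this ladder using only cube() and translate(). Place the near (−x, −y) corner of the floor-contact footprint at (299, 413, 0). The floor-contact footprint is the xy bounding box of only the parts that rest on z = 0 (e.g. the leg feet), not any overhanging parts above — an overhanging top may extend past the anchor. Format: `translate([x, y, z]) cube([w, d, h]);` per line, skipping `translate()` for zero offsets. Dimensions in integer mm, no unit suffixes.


translate([299, 413, 0]) cube([39, 57, 1422]);
translate([724, 413, 0]) cube([39, 57, 1422]);
translate([338, 413, 246]) cube([386, 57, 27]);
translate([338, 413, 488]) cube([386, 57, 27]);
translate([338, 413, 730]) cube([386, 57, 27]);
translate([338, 413, 972]) cube([386, 57, 27]);
translate([338, 413, 1214]) cube([386, 57, 27]);


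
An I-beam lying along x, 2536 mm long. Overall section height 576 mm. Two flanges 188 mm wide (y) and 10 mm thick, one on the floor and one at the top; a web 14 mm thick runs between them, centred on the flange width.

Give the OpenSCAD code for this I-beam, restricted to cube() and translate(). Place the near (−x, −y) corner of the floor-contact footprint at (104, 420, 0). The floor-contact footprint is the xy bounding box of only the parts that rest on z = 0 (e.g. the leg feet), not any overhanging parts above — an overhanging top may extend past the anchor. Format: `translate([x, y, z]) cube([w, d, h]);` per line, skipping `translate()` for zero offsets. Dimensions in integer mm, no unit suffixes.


translate([104, 420, 0]) cube([2536, 188, 10]);
translate([104, 507, 10]) cube([2536, 14, 556]);
translate([104, 420, 566]) cube([2536, 188, 10]);


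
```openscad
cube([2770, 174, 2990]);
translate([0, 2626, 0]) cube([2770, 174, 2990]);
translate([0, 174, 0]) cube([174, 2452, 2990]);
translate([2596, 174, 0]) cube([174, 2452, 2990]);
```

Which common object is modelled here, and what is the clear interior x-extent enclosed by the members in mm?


A house (or room) frame. The interior width is 2422 mm.

Four 2990 mm walls enclosing a rectangle with no floor or roof — a room or house frame. Outside width is 2770 mm and wall thickness is 174 mm, so the interior width is 2770 − 2 × 174 = 2422 mm.


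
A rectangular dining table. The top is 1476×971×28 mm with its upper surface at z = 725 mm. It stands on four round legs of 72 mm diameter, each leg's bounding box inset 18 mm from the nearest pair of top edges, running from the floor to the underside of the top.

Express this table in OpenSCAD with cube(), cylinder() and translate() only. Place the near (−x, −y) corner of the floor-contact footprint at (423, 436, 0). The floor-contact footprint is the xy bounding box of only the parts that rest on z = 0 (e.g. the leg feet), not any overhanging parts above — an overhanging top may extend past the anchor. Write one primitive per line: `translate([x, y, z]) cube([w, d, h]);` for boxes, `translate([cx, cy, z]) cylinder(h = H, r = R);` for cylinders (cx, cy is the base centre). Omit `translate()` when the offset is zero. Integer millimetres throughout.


// leg_h = 725 - 28 = 697
translate([405, 418, 697]) cube([1476, 971, 28]);
translate([459, 472, 0]) cylinder(h = 697, r = 36);
translate([1827, 472, 0]) cylinder(h = 697, r = 36);
translate([459, 1335, 0]) cylinder(h = 697, r = 36);
translate([1827, 1335, 0]) cylinder(h = 697, r = 36);


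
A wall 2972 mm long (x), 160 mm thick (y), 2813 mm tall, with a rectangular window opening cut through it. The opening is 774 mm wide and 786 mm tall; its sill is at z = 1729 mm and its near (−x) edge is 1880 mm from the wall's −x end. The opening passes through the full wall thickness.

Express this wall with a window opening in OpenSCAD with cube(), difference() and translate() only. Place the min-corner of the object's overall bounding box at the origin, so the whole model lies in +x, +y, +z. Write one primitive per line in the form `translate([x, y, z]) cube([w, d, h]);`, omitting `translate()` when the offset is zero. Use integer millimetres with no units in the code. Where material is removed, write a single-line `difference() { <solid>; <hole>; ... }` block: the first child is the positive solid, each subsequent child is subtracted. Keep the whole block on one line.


difference() { cube([2972, 160, 2813]); translate([1880, 0, 1729]) cube([774, 160, 786]); }


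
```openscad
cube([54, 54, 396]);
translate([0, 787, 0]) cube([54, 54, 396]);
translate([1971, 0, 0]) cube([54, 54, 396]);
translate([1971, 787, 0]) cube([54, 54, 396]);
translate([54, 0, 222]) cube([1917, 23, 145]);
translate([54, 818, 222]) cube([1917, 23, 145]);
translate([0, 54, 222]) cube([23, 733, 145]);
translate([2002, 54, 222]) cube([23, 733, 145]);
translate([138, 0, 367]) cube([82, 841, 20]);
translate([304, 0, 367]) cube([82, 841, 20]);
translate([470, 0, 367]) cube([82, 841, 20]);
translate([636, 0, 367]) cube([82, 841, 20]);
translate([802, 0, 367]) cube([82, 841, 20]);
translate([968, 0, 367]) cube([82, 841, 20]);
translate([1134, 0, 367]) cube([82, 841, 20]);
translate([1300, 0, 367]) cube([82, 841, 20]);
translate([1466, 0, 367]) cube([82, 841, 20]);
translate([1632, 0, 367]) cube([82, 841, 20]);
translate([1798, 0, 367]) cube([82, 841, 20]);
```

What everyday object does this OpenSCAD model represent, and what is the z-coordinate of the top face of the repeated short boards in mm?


A bed frame. The slat-top height is 387 mm.

Four posts, four rails, and a row of slats — a bed frame. Slats sit on the rails at z = 222 + 145 = 367; with slat thickness 20, the top is 387 mm.


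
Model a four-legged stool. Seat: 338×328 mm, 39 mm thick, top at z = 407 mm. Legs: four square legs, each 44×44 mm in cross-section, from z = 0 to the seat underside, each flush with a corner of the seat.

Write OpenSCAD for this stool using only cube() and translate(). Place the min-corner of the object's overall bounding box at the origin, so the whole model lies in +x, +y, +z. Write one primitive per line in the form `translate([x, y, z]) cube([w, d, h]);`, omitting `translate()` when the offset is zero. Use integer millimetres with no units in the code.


translate([0, 0, 368]) cube([338, 328, 39]);
cube([44, 44, 368]);
translate([294, 0, 0]) cube([44, 44, 368]);
translate([0, 284, 0]) cube([44, 44, 368]);
translate([294, 284, 0]) cube([44, 44, 368]);


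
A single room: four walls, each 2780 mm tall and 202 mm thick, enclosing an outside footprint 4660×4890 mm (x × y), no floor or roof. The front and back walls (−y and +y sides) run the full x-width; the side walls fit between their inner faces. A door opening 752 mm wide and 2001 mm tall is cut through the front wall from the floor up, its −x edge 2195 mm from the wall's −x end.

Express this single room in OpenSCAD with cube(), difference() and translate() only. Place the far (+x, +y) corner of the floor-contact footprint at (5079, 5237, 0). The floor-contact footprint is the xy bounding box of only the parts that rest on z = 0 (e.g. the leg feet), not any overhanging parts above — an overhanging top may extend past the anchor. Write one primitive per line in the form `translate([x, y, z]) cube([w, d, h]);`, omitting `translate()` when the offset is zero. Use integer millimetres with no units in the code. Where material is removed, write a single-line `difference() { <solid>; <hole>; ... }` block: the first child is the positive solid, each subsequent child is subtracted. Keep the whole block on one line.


difference() { translate([419, 347, 0]) cube([4660, 202, 2780]); translate([2614, 347, 0]) cube([752, 202, 2001]); }
translate([419, 5035, 0]) cube([4660, 202, 2780]);
translate([419, 549, 0]) cube([202, 4486, 2780]);
translate([4877, 549, 0]) cube([202, 4486, 2780]);


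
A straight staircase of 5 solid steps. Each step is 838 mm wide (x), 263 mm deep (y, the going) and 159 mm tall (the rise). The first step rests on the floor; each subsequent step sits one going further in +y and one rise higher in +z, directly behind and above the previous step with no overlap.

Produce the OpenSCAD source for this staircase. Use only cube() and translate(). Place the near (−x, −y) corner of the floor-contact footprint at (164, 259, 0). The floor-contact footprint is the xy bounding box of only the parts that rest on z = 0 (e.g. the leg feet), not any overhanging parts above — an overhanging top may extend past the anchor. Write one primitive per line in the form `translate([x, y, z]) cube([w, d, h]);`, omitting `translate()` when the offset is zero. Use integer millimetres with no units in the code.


translate([164, 259, 0]) cube([838, 263, 159]);
translate([164, 522, 159]) cube([838, 263, 159]);
translate([164, 785, 318]) cube([838, 263, 159]);
translate([164, 1048, 477]) cube([838, 263, 159]);
translate([164, 1311, 636]) cube([838, 263, 159]);


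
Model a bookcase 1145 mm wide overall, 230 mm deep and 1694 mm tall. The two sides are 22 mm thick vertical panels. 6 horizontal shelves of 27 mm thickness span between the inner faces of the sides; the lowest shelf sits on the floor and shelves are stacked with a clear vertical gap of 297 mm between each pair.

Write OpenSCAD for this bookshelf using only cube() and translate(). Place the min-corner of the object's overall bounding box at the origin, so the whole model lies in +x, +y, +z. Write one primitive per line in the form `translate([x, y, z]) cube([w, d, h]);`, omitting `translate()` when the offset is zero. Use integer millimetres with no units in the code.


cube([22, 230, 1694]);
translate([1123, 0, 0]) cube([22, 230, 1694]);
translate([22, 0, 0]) cube([1101, 230, 27]);
translate([22, 0, 324]) cube([1101, 230, 27]);
translate([22, 0, 648]) cube([1101, 230, 27]);
translate([22, 0, 972]) cube([1101, 230, 27]);
translate([22, 0, 1296]) cube([1101, 230, 27]);
translate([22, 0, 1620]) cube([1101, 230, 27]);


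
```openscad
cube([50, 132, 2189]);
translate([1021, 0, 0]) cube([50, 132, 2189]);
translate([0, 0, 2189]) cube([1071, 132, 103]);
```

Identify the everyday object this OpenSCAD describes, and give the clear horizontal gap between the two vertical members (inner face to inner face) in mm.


A door frame. The clear opening width is 971 mm.

Two 2189 mm tall posts with a header on top — a door frame. The left jamb is 50 mm wide at x = 0; the right jamb starts at x = 1021. The clear opening is 1021 − 50 = 971 mm.


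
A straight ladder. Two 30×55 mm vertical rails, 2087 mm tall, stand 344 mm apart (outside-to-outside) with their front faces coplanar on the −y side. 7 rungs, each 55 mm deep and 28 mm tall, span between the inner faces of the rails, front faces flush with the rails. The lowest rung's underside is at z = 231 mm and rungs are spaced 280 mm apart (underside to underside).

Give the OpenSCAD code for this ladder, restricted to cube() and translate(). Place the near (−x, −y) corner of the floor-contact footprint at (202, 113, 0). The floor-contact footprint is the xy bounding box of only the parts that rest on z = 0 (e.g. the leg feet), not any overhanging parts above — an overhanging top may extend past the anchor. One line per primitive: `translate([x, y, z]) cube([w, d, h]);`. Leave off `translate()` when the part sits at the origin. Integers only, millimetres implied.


translate([202, 113, 0]) cube([30, 55, 2087]);
translate([516, 113, 0]) cube([30, 55, 2087]);
translate([232, 113, 231]) cube([284, 55, 28]);
translate([232, 113, 511]) cube([284, 55, 28]);
translate([232, 113, 791]) cube([284, 55, 28]);
translate([232, 113, 1071]) cube([284, 55, 28]);
translate([232, 113, 1351]) cube([284, 55, 28]);
translate([232, 113, 1631]) cube([284, 55, 28]);
translate([232, 113, 1911]) cube([284, 55, 28]);


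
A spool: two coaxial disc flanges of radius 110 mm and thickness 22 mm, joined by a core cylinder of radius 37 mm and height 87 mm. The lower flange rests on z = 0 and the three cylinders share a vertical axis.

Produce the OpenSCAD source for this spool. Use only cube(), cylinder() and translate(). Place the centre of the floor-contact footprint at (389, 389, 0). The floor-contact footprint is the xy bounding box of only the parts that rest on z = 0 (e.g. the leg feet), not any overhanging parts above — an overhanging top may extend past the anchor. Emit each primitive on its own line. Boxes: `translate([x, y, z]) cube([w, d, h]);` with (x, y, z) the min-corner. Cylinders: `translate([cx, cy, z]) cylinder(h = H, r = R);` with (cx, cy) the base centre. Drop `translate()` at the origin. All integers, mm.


translate([389, 389, 0]) cylinder(h = 22, r = 110);
translate([389, 389, 22]) cylinder(h = 87, r = 37);
translate([389, 389, 109]) cylinder(h = 22, r = 110);


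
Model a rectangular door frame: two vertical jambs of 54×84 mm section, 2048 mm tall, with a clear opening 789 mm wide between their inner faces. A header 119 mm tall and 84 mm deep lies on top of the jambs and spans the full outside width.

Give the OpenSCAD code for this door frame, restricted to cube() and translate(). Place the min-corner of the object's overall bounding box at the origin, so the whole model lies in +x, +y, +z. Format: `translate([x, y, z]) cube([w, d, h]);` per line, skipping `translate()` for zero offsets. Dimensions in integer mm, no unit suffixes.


cube([54, 84, 2048]);
translate([843, 0, 0]) cube([54, 84, 2048]);
translate([0, 0, 2048]) cube([897, 84, 119]);


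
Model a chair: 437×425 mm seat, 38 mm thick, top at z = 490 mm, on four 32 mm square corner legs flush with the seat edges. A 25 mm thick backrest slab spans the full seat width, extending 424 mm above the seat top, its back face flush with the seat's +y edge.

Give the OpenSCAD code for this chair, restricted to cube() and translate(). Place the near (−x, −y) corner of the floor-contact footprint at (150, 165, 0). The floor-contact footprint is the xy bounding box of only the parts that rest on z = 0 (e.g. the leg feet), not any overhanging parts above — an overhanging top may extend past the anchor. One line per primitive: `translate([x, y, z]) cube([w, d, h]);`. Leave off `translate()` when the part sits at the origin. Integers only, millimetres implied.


translate([150, 165, 452]) cube([437, 425, 38]);
translate([150, 165, 0]) cube([32, 32, 452]);
translate([555, 165, 0]) cube([32, 32, 452]);
translate([150, 558, 0]) cube([32, 32, 452]);
translate([555, 558, 0]) cube([32, 32, 452]);
translate([150, 565, 490]) cube([437, 25, 424]);


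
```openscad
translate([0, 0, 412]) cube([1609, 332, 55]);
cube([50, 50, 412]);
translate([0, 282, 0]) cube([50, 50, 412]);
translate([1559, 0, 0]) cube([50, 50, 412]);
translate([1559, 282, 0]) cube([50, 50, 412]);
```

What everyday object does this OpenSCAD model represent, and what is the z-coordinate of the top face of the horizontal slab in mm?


A bench. The seat-top height is 467 mm.

A long slab on four corner posts — a bench. The slab sits at z = 412 with thickness 55, so the top is 412 + 55 = 467 mm.


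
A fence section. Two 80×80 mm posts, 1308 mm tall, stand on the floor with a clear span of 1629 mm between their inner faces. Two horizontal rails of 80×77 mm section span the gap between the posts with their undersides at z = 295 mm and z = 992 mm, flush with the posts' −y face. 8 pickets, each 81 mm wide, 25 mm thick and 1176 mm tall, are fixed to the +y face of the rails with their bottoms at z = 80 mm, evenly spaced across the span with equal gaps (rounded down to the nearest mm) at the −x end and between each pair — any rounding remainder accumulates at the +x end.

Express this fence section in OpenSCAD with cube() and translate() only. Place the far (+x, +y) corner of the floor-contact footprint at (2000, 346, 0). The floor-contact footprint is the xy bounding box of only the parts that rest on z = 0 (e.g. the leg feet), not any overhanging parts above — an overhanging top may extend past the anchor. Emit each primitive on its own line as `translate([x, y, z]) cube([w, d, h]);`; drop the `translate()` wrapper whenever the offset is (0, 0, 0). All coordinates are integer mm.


translate([211, 266, 0]) cube([80, 80, 1308]);
translate([1920, 266, 0]) cube([80, 80, 1308]);
translate([291, 266, 295]) cube([1629, 80, 77]);
translate([291, 266, 992]) cube([1629, 80, 77]);
translate([400, 346, 80]) cube([81, 25, 1176]);
translate([590, 346, 80]) cube([81, 25, 1176]);
translate([780, 346, 80]) cube([81, 25, 1176]);
translate([970, 346, 80]) cube([81, 25, 1176]);
translate([1160, 346, 80]) cube([81, 25, 1176]);
translate([1350, 346, 80]) cube([81, 25, 1176]);
translate([1540, 346, 80]) cube([81, 25, 1176]);
translate([1730, 346, 80]) cube([81, 25, 1176]);


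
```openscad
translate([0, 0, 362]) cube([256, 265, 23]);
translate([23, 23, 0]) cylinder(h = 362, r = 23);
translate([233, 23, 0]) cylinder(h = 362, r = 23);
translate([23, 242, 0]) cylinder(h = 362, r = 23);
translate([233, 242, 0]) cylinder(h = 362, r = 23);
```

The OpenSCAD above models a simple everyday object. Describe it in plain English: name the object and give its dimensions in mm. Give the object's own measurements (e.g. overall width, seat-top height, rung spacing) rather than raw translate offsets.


A four-legged stool. The seat is a 256×265×23 mm slab whose top surface is at z = 385 mm; four round legs, each 46 mm in diameter, run from the floor (z = 0) to the underside of the seat, each leg's axis is inset half a diameter from the nearest pair of seat edges (so the leg's bounding box is flush with the corner).


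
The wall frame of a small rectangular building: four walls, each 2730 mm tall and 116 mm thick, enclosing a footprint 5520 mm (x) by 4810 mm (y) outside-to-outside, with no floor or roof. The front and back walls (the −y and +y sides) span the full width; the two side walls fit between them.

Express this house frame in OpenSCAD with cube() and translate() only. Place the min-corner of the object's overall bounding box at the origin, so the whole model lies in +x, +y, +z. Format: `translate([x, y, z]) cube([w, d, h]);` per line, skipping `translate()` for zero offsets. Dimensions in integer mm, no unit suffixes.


cube([5520, 116, 2730]);
translate([0, 4694, 0]) cube([5520, 116, 2730]);
translate([0, 116, 0]) cube([116, 4578, 2730]);
translate([5404, 116, 0]) cube([116, 4578, 2730]);


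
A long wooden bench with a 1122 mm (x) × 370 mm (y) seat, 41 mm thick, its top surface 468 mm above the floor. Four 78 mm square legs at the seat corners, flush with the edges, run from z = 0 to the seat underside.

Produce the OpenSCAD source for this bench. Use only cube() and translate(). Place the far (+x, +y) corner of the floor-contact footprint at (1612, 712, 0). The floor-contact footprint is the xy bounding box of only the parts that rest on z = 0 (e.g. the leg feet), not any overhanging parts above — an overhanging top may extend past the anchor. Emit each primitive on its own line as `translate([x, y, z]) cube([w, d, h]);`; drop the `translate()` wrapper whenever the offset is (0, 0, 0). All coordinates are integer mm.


translate([490, 342, 427]) cube([1122, 370, 41]);
translate([490, 342, 0]) cube([78, 78, 427]);
translate([490, 634, 0]) cube([78, 78, 427]);
translate([1534, 342, 0]) cube([78, 78, 427]);
translate([1534, 634, 0]) cube([78, 78, 427]);


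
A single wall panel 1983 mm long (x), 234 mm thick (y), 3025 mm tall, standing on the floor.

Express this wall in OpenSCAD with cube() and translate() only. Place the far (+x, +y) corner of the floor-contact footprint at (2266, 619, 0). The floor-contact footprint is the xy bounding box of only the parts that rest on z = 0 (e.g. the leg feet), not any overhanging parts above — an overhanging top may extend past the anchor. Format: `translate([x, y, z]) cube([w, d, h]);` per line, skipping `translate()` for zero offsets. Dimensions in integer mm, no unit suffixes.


translate([283, 385, 0]) cube([1983, 234, 3025]);


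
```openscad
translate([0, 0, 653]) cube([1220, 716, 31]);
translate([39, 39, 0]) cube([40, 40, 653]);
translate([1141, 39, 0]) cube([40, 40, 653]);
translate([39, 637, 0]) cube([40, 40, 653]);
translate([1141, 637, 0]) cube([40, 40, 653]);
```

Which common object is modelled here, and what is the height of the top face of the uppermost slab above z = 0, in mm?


A table. The table height is 684 mm.

A 1220×716×31 slab sits at z = 653 on four 40 mm square posts — a table. The top surface is at 653 + 31 = 684 mm.


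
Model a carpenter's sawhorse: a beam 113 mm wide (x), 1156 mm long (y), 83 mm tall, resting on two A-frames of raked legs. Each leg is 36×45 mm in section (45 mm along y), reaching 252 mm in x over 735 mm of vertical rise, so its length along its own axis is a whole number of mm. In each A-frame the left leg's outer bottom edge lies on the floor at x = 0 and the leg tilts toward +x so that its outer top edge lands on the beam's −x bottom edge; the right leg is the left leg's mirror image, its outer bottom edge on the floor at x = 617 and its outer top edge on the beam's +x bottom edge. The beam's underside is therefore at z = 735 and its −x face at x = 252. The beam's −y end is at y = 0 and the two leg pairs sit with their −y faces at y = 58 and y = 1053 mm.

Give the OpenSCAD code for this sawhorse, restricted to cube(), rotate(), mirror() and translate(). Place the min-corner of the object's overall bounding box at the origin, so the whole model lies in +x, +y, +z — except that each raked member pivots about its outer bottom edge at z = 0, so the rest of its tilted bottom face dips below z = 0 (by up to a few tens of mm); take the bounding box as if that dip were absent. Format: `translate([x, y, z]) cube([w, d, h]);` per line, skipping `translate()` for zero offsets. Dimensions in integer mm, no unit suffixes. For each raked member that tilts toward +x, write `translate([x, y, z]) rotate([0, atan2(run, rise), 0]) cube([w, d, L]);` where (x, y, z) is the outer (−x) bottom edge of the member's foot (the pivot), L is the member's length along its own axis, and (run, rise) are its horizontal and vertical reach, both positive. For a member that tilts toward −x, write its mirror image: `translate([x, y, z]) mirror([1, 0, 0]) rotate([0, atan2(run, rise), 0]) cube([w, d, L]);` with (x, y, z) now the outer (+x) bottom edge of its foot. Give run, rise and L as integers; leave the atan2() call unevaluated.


translate([252, 0, 735]) cube([113, 1156, 83]);
translate([0, 58, 0]) rotate([0, atan2(252, 735), 0]) cube([36, 45, 777]);
translate([617, 58, 0]) mirror([1, 0, 0]) rotate([0, atan2(252, 735), 0]) cube([36, 45, 777]);
translate([0, 1053, 0]) rotate([0, atan2(252, 735), 0]) cube([36, 45, 777]);
translate([617, 1053, 0]) mirror([1, 0, 0]) rotate([0, atan2(252, 735), 0]) cube([36, 45, 777]);


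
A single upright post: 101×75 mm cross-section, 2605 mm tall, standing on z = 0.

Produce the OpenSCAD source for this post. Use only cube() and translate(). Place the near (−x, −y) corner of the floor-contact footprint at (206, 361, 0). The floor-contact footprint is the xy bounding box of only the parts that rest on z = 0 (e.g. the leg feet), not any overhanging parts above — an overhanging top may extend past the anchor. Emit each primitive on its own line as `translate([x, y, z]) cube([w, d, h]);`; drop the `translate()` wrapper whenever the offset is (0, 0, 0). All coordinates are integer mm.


translate([206, 361, 0]) cube([101, 75, 2605]);


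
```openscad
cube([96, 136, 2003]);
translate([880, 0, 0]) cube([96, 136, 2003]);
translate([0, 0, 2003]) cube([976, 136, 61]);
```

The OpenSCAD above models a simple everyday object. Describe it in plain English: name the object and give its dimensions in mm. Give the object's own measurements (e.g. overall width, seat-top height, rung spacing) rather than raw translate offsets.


A door frame. The clear opening is 784 mm wide and 2003 mm high. Two 96 mm wide jambs, 136 mm deep, stand either side of the opening from the floor to the top of the opening. A 61 mm thick head sits across the top of both jambs, spanning the full outside width of the frame.


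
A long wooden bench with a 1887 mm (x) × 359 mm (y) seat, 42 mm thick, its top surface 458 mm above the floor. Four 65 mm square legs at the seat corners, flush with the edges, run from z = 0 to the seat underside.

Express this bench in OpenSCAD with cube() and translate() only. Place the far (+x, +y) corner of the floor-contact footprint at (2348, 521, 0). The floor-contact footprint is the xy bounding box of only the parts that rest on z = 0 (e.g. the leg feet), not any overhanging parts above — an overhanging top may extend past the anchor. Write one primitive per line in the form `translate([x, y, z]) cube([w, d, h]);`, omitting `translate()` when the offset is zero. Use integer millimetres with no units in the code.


// leg_h = 458 − 42 = 416
translate([461, 162, 416]) cube([1887, 359, 42]);
translate([461, 162, 0]) cube([65, 65, 416]);
translate([461, 456, 0]) cube([65, 65, 416]);
translate([2283, 162, 0]) cube([65, 65, 416]);
translate([2283, 456, 0]) cube([65, 65, 416]);


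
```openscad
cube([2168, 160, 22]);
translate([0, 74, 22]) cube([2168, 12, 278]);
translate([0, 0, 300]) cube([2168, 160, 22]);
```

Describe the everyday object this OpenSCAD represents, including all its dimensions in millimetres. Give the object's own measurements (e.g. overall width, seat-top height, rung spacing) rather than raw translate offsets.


An I-beam lying along x, 2168 mm long. Overall section height 322 mm. Two flanges 160 mm wide (y) and 22 mm thick, one on the floor and one at the top; a web 12 mm thick runs between them, centred on the flange width.


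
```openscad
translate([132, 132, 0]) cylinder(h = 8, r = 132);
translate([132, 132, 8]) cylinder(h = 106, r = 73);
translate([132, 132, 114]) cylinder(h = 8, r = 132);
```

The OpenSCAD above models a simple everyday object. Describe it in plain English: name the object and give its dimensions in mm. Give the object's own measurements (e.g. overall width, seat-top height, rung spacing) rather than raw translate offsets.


A spool: two coaxial disc flanges of radius 132 mm and thickness 8 mm, joined by a core cylinder of radius 73 mm and height 106 mm. The lower flange rests on z = 0 and the three cylinders share a vertical axis.


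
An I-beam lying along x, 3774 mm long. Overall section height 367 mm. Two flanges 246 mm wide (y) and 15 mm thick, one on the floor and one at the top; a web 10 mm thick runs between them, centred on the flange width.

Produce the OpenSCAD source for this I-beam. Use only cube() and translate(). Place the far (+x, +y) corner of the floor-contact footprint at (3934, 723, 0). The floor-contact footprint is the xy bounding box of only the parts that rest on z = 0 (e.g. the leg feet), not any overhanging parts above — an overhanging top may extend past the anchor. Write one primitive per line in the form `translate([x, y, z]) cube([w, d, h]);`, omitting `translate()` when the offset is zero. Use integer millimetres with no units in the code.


translate([160, 477, 0]) cube([3774, 246, 15]);
translate([160, 595, 15]) cube([3774, 10, 337]);
translate([160, 477, 352]) cube([3774, 246, 15]);


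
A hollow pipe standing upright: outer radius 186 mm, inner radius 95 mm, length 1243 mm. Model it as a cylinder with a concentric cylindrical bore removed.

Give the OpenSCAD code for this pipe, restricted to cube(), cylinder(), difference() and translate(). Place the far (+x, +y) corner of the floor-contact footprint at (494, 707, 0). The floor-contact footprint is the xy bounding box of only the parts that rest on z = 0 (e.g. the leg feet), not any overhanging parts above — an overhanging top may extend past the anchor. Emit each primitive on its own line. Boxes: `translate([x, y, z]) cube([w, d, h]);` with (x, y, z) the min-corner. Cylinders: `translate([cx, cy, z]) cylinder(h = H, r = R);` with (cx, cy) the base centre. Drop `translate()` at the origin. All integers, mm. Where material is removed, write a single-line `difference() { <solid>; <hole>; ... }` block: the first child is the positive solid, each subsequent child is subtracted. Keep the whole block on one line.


difference() { translate([308, 521, 0]) cylinder(h = 1243, r = 186); translate([308, 521, 0]) cylinder(h = 1243, r = 95); }


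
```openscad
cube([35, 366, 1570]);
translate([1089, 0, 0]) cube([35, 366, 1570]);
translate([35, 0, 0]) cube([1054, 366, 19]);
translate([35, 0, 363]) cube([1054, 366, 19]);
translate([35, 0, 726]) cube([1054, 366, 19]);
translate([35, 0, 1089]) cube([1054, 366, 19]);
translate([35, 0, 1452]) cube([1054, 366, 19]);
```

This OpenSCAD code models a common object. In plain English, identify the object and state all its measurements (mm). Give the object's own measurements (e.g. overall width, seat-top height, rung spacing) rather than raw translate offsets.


An open bookshelf. Two side panels, each 35 mm thick, 366 mm deep and 1570 mm tall, stand 1124 mm apart (outside-to-outside). Between them sit 5 shelves, each 19 mm thick and 366 mm deep, spanning the full gap between the sides. The bottom shelf rests on the floor (its underside at z = 0) and the clear gap between one shelf's top and the next shelf's underside is 344 mm.


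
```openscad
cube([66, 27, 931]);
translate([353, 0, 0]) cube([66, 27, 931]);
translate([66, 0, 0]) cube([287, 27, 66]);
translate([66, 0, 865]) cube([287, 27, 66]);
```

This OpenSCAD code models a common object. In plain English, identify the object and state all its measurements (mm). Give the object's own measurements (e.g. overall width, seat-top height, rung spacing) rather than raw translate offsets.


A rectangular picture frame lying in the x–z plane (depth along y). The opening is 287 mm wide (x) by 799 mm tall (z), surrounded by a border 66 mm wide on all four sides. The frame is 27 mm deep and is made of two full-height vertical stiles with two horizontal rails fitted between them.


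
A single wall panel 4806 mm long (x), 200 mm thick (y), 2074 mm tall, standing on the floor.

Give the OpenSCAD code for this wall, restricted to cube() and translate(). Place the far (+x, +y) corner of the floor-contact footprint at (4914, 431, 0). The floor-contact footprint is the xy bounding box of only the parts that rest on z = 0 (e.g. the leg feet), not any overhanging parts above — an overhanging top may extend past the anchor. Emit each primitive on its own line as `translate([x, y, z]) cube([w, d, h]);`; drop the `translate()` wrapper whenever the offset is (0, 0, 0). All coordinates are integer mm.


translate([108, 231, 0]) cube([4806, 200, 2074]);


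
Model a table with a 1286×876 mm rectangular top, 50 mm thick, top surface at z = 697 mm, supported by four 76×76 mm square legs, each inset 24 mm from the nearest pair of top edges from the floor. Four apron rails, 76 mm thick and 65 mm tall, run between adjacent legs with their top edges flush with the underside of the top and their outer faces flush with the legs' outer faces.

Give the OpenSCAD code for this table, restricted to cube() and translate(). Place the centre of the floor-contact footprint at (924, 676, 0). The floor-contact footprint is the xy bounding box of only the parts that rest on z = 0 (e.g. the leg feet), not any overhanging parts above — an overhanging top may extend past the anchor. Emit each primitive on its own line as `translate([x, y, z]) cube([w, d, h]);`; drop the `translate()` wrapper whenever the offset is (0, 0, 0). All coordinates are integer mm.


// leg_h = 697 - 50 = 647
// apron z = 647 - 65 = 582
translate([281, 238, 647]) cube([1286, 876, 50]);
translate([305, 262, 0]) cube([76, 76, 647]);
translate([1467, 262, 0]) cube([76, 76, 647]);
translate([305, 1014, 0]) cube([76, 76, 647]);
translate([1467, 1014, 0]) cube([76, 76, 647]);
translate([381, 262, 582]) cube([1086, 76, 65]);
translate([381, 1014, 582]) cube([1086, 76, 65]);
translate([305, 338, 582]) cube([76, 676, 65]);
translate([1467, 338, 582]) cube([76, 676, 65]);


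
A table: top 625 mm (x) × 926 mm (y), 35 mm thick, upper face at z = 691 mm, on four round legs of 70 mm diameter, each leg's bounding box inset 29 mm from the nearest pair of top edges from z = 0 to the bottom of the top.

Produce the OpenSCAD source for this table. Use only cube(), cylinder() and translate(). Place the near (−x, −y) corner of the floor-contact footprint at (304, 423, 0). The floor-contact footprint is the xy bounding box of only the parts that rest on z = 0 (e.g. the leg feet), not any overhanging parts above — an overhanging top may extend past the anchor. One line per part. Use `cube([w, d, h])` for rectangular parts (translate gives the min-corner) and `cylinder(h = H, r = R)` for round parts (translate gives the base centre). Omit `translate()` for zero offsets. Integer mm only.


translate([275, 394, 656]) cube([625, 926, 35]);
translate([339, 458, 0]) cylinder(h = 656, r = 35);
translate([836, 458, 0]) cylinder(h = 656, r = 35);
translate([339, 1256, 0]) cylinder(h = 656, r = 35);
translate([836, 1256, 0]) cylinder(h = 656, r = 35);
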